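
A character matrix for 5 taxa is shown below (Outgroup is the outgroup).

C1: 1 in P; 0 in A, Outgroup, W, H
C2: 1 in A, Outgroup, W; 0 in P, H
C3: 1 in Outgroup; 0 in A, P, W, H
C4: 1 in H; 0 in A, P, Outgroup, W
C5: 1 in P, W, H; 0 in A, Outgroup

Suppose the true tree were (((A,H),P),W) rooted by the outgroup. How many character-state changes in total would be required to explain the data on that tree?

7

Map each character onto (((A,H),P),W) (rooted by Outgroup) and count the minimum state changes it requires (Fitch parsimony):
C1: 1; C2: 2; C3: 1; C4: 1; C5: 2.
Total tree length = 7.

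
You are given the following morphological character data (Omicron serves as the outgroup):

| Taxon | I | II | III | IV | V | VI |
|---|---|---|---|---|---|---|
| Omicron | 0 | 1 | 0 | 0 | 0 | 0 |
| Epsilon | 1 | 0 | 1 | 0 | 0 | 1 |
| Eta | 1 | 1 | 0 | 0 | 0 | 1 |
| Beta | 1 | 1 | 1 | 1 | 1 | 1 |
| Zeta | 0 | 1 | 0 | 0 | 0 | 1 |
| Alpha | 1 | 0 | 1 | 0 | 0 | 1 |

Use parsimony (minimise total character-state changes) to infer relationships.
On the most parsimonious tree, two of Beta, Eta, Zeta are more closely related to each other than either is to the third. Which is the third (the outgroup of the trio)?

Zeta

Character polarity is set by the outgroup: the derived state is whichever differs from the outgroup's state, so for II the derived state is '0', and for the remaining characters it is '1'.
Only Alpha, Beta, Epsilon, and Eta show the derived state '1' for I, supporting them as a clade.
II (derived state '0') is shared by Alpha and Epsilon — a synapomorphy uniting that clade.
III: derived state '1' in Alpha, Beta, and Epsilon only — synapomorphy for {Alpha, Beta, Epsilon}.
IV: derived state '1' in Beta only — an autapomorphy, so it tells us nothing about relationships among taxa.
V (derived state '1') is unique to Beta (autapomorphy; uninformative for grouping).
VI (derived state '1') is shared by all ingroup taxa — unites the whole ingroup.
Most parsimonious ingroup topology: ((((Epsilon,Alpha),Beta),Eta),Zeta).
Eta and Beta share a more recent common ancestor with each other than either does with Zeta, so Zeta is the least closely related of the three.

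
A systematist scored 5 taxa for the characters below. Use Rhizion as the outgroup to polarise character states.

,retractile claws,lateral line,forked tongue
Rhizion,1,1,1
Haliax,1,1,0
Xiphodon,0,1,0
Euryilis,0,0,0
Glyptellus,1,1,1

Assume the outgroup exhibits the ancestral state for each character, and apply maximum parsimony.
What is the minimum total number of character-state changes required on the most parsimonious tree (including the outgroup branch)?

3

The outgroup has state '1' for every character, so '0' is the derived state throughout.
retractile claws (derived state '0') is shared by Euryilis and Xiphodon — a synapomorphy uniting that clade.
lateral line (derived state '0') is unique to Euryilis (autapomorphy; uninformative for grouping).
forked tongue: derived state '0' in Euryilis, Haliax, and Xiphodon only — synapomorphy for {Euryilis, Haliax, Xiphodon}.
Most parsimonious ingroup topology: ((Haliax,(Xiphodon,Euryilis)),Glyptellus).
Changes per character on this tree: retractile claws: 1; lateral line: 1; forked tongue: 1.
Total = 3.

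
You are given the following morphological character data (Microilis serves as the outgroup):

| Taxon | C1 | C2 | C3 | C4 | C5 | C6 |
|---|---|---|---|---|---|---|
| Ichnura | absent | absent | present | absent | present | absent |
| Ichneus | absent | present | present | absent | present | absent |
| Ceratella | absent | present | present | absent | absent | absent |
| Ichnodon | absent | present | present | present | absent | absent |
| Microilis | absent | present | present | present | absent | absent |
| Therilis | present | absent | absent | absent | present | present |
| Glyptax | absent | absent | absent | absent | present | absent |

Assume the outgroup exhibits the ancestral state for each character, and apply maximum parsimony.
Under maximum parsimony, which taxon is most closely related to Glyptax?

Therilis

Character polarity is set by the outgroup: the derived state is whichever differs from the outgroup's state, so for C2, C3, C4 the derived state is 'absent', and for the remaining characters it is 'present'.
C1: derived state 'present' in Therilis only — an autapomorphy, so it tells us nothing about relationships among taxa.
Only Glyptax, Ichnura, and Therilis show the derived state 'absent' for C2, supporting them as a clade.
Only Glyptax and Therilis show the derived state 'absent' for C3, supporting them as a clade.
C4 (derived state 'absent') is shared by Ceratella, Glyptax, Ichneus, Ichnura, and Therilis — a synapomorphy uniting that clade.
C5: derived state 'present' in Glyptax, Ichneus, Ichnura, and Therilis only — synapomorphy for {Glyptax, Ichneus, Ichnura, Therilis}.
C6 (derived state 'present') is unique to Therilis (autapomorphy; uninformative for grouping).
Most parsimonious ingroup topology: (Ichnodon,((((Glyptax,Therilis),Ichnura),Ichneus),Ceratella)).
Glyptax and Therilis form a cherry on this tree, so they are sister taxa.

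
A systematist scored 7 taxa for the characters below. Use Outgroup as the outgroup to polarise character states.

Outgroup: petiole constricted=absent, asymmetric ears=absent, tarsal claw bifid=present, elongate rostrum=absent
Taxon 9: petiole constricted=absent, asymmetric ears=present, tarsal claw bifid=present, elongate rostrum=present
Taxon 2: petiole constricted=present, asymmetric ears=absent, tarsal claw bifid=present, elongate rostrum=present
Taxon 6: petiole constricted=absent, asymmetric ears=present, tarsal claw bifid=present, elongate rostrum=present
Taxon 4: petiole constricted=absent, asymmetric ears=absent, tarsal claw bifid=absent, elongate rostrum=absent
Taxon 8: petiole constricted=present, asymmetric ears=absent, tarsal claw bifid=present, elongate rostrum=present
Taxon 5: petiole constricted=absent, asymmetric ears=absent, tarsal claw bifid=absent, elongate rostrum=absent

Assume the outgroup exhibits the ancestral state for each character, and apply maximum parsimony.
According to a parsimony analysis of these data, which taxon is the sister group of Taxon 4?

Character polarity is set by the outgroup: the derived state is whichever differs from the outgroup's state, so for tarsal claw bifid the derived state is 'absent', and for the remaining characters it is 'present'.
petiole constricted: derived state 'present' in Taxon 2 and Taxon 8 only — synapomorphy for {Taxon 2, Taxon 8}.
Only Taxon 6 and Taxon 9 show the derived state 'present' for asymmetric ears, supporting them as a clade.
tarsal claw bifid (derived state 'absent') is shared by Taxon 4 and Taxon 5 — a synapomorphy uniting that clade.
elongate rostrum (derived state 'present') is shared by Taxon 2, Taxon 6, Taxon 8, and Taxon 9 — a synapomorphy uniting that clade.
Most parsimonious ingroup topology: (((Taxon 9,Taxon 6),(Taxon 2,Taxon 8)),(Taxon 4,Taxon 5)).
Taxon 4 and Taxon 5 form a cherry on this tree, so they are sister taxa.

Taxon 5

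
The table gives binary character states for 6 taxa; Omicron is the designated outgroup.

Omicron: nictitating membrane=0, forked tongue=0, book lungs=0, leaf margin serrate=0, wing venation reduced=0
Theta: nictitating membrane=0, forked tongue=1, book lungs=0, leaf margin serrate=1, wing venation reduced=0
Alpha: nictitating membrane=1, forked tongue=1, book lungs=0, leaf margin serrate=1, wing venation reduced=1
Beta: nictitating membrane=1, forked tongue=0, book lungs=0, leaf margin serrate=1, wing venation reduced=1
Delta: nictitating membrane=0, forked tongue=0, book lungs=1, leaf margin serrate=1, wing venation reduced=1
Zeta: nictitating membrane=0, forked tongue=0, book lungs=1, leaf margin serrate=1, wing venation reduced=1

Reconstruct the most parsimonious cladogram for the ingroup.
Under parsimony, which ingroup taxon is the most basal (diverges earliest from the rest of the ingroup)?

Theta

The outgroup has state '0' for every character, so '1' is the derived state throughout.
nictitating membrane (derived state '1') is shared by Alpha and Beta — a synapomorphy uniting that clade.
forked tongue (state '1') occurs in Alpha and Theta but conflicts with the nesting implied by the other characters — most parsimoniously interpreted as homoplasy.
book lungs: derived state '1' in Delta and Zeta only — synapomorphy for {Delta, Zeta}.
All ingroup taxa share the derived state '1' for leaf margin serrate; it defines the ingroup but does not resolve relationships within it.
wing venation reduced (derived state '1') is shared by Alpha, Beta, Delta, and Zeta — a synapomorphy uniting that clade.
Most parsimonious ingroup topology: (Theta,((Alpha,Beta),(Delta,Zeta))).
Theta is sister to the clade containing all other ingroup taxa, so it is the earliest-diverging (most basal) ingroup lineage.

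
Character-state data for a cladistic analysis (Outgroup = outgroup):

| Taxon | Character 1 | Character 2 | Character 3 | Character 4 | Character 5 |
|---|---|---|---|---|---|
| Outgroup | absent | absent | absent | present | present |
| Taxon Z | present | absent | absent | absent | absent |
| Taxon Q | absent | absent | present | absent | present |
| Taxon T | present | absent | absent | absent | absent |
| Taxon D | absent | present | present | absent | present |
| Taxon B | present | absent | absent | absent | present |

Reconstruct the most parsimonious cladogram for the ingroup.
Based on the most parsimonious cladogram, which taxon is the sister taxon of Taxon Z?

Character polarity is set by the outgroup: the derived state is whichever differs from the outgroup's state, so for Character 4, Character 5 the derived state is 'absent', and for the remaining characters it is 'present'.
Character 1 (derived state 'present') is shared by Taxon B, Taxon T, and Taxon Z — a synapomorphy uniting that clade.
Character 2: derived state 'present' in Taxon D only — an autapomorphy, so it tells us nothing about relationships among taxa.
Only Taxon D and Taxon Q show the derived state 'present' for Character 3, supporting them as a clade.
All ingroup taxa share the derived state 'absent' for Character 4; it defines the ingroup but does not resolve relationships within it.
Only Taxon T and Taxon Z show the derived state 'absent' for Character 5, supporting them as a clade.
Most parsimonious ingroup topology: (((Taxon Z,Taxon T),Taxon B),(Taxon Q,Taxon D)).
Taxon Z and Taxon T form a cherry on this tree, so they are sister taxa.

Taxon T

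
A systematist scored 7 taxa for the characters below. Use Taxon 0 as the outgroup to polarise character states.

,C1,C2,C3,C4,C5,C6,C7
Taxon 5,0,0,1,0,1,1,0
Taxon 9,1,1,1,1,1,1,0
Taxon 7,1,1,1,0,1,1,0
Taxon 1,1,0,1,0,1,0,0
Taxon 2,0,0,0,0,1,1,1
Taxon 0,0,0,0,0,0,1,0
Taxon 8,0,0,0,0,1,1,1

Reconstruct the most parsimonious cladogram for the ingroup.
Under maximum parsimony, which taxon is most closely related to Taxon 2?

Character polarity is set by the outgroup: the derived state is whichever differs from the outgroup's state, so for C6 the derived state is '0', and for the remaining characters it is '1'.
Only Taxon 1, Taxon 7, and Taxon 9 show the derived state '1' for C1, supporting them as a clade.
C2: derived state '1' in Taxon 7 and Taxon 9 only — synapomorphy for {Taxon 7, Taxon 9}.
Only Taxon 1, Taxon 5, Taxon 7, and Taxon 9 show the derived state '1' for C3, supporting them as a clade.
C4 (derived state '1') is unique to Taxon 9 (autapomorphy; uninformative for grouping).
All ingroup taxa share the derived state '1' for C5; it defines the ingroup but does not resolve relationships within it.
C6 (derived state '0') is unique to Taxon 1 (autapomorphy; uninformative for grouping).
C7 (derived state '1') is shared by Taxon 2 and Taxon 8 — a synapomorphy uniting that clade.
Most parsimonious ingroup topology: ((((Taxon 9,Taxon 7),Taxon 1),Taxon 5),(Taxon 8,Taxon 2)).
Taxon 2 and Taxon 8 form a cherry on this tree, so they are sister taxa.

Taxon 8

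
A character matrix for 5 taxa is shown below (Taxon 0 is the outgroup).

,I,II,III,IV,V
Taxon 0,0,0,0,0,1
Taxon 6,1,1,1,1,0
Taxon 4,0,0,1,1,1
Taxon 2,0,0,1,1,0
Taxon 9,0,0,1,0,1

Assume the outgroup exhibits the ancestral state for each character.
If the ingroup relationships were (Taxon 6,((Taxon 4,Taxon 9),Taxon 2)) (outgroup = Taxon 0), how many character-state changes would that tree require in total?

Map each character onto (Taxon 6,((Taxon 4,Taxon 9),Taxon 2)) (rooted by Taxon 0) and count the minimum state changes it requires (Fitch parsimony):
I: 1; II: 1; III: 1; IV: 2; V: 2.
Total tree length = 7.

7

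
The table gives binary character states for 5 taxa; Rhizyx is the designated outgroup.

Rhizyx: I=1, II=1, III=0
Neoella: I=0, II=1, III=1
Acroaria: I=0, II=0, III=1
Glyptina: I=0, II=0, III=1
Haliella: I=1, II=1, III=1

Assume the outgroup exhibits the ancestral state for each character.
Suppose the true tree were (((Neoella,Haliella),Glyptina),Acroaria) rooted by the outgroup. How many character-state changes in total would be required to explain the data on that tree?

5

Map each character onto (((Neoella,Haliella),Glyptina),Acroaria) (rooted by Rhizyx) and count the minimum state changes it requires (Fitch parsimony):
I: 2; II: 2; III: 1.
Total tree length = 5.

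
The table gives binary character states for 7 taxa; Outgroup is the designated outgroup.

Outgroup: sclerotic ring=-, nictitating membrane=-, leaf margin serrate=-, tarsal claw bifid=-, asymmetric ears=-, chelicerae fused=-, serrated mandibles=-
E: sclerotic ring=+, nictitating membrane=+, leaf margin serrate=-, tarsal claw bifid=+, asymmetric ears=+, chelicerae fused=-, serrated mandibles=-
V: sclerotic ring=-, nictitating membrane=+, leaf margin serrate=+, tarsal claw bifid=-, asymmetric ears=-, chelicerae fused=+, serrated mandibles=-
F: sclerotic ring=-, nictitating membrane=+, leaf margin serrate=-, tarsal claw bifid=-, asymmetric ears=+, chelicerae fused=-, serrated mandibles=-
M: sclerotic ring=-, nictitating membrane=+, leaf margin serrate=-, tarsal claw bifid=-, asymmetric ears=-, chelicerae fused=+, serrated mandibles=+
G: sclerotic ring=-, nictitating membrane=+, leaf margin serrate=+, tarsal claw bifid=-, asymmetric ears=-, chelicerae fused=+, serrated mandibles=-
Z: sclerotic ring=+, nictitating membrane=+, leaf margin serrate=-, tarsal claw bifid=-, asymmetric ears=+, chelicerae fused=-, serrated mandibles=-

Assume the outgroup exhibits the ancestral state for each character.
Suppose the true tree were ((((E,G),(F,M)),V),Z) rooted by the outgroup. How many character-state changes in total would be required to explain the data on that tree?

Map each character onto ((((E,G),(F,M)),V),Z) (rooted by Outgroup) and count the minimum state changes it requires (Fitch parsimony):
sclerotic ring: 2; nictitating membrane: 1; leaf margin serrate: 2; tarsal claw bifid: 1; asymmetric ears: 3; chelicerae fused: 3; serrated mandibles: 1.
Total tree length = 13.

13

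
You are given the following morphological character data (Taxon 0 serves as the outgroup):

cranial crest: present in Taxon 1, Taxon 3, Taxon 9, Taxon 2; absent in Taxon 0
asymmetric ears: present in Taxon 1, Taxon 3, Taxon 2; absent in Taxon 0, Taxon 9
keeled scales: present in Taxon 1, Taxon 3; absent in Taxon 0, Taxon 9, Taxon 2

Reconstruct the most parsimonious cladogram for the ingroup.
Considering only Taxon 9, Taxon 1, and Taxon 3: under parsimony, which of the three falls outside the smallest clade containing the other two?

Taxon 9

The outgroup has state 'absent' for every character, so 'present' is the derived state throughout.
All ingroup taxa share the derived state 'present' for cranial crest; it defines the ingroup but does not resolve relationships within it.
asymmetric ears: derived state 'present' in Taxon 1, Taxon 2, and Taxon 3 only — synapomorphy for {Taxon 1, Taxon 2, Taxon 3}.
keeled scales: derived state 'present' in Taxon 1 and Taxon 3 only — synapomorphy for {Taxon 1, Taxon 3}.
Most parsimonious ingroup topology: (((Taxon 1,Taxon 3),Taxon 2),Taxon 9).
Taxon 1 and Taxon 3 share a more recent common ancestor with each other than either does with Taxon 9, so Taxon 9 is the least closely related of the three.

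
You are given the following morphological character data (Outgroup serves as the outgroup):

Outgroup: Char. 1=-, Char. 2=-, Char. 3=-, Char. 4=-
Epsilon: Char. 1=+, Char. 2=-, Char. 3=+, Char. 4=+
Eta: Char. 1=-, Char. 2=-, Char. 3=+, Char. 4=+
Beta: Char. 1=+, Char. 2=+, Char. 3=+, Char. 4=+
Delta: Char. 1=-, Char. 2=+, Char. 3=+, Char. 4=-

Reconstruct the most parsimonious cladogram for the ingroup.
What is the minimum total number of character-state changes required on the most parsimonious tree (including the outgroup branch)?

The outgroup has state '-' for every character, so '+' is the derived state throughout.
Char. 1: derived state '+' in Beta and Epsilon only — synapomorphy for {Beta, Epsilon}.
Char. 2 groups Beta and Delta, which is incompatible with the clades supported by the remaining characters; treating it as convergent (homoplasy) costs fewer steps than any alternative tree.
All ingroup taxa share the derived state '+' for Char. 3; it defines the ingroup but does not resolve relationships within it.
Only Beta, Epsilon, and Eta show the derived state '+' for Char. 4, supporting them as a clade.
Most parsimonious ingroup topology: (((Epsilon,Beta),Eta),Delta).
Changes per character on this tree: Char. 1: 1; Char. 2: 2; Char. 3: 1; Char. 4: 1.
Total = 5.

5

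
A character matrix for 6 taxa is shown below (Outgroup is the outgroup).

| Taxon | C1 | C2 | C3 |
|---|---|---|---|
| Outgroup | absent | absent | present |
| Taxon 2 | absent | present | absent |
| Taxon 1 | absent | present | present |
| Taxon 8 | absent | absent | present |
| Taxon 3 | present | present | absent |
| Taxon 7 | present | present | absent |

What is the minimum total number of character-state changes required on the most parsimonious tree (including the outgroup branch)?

Character polarity is set by the outgroup: the derived state is whichever differs from the outgroup's state, so for C3 the derived state is 'absent', and for the remaining characters it is 'present'.
C1 (derived state 'present') is shared by Taxon 3 and Taxon 7 — a synapomorphy uniting that clade.
Only Taxon 1, Taxon 2, Taxon 3, and Taxon 7 show the derived state 'present' for C2, supporting them as a clade.
Only Taxon 2, Taxon 3, and Taxon 7 show the derived state 'absent' for C3, supporting them as a clade.
Most parsimonious ingroup topology: (((Taxon 2,(Taxon 3,Taxon 7)),Taxon 1),Taxon 8).
Changes per character on this tree: C1: 1; C2: 1; C3: 1.
Total = 3.

3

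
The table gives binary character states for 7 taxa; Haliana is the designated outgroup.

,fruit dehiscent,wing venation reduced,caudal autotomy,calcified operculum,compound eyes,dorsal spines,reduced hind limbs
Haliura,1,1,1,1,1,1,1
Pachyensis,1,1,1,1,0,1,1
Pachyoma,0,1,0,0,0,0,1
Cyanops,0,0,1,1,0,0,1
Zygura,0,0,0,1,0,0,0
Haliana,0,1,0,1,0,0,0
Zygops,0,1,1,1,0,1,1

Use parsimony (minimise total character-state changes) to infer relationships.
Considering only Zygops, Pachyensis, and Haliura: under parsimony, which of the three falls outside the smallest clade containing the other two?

Zygops

Character polarity is set by the outgroup: the derived state is whichever differs from the outgroup's state, so for wing venation reduced, calcified operculum the derived state is '0', and for the remaining characters it is '1'.
fruit dehiscent (derived state '1') is shared by Haliura and Pachyensis — a synapomorphy uniting that clade.
wing venation reduced (state '0') occurs in Cyanops and Zygura but conflicts with the nesting implied by the other characters — most parsimoniously interpreted as homoplasy.
Only Cyanops, Haliura, Pachyensis, and Zygops show the derived state '1' for caudal autotomy, supporting them as a clade.
calcified operculum: derived state '0' in Pachyoma only — an autapomorphy, so it tells us nothing about relationships among taxa.
compound eyes (derived state '1') is unique to Haliura (autapomorphy; uninformative for grouping).
dorsal spines (derived state '1') is shared by Haliura, Pachyensis, and Zygops — a synapomorphy uniting that clade.
Only Cyanops, Haliura, Pachyensis, Pachyoma, and Zygops show the derived state '1' for reduced hind limbs, supporting them as a clade.
Most parsimonious ingroup topology: ((((Zygops,(Haliura,Pachyensis)),Cyanops),Pachyoma),Zygura).
Pachyensis and Haliura share a more recent common ancestor with each other than either does with Zygops, so Zygops is the least closely related of the three.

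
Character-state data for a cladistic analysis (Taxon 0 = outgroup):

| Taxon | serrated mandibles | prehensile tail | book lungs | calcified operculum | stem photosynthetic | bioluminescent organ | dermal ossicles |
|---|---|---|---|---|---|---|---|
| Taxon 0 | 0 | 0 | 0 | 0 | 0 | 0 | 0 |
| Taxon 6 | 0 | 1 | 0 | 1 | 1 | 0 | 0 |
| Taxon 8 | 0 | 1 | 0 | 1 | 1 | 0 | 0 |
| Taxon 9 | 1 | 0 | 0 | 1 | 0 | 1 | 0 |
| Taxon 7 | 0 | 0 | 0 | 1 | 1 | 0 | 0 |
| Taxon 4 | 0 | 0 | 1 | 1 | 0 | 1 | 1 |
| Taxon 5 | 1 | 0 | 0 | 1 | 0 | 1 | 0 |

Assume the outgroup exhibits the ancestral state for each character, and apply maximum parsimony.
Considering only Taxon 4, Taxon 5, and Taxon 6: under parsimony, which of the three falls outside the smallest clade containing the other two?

Taxon 6

The outgroup has state '0' for every character, so '1' is the derived state throughout.
serrated mandibles (derived state '1') is shared by Taxon 5 and Taxon 9 — a synapomorphy uniting that clade.
prehensile tail: derived state '1' in Taxon 6 and Taxon 8 only — synapomorphy for {Taxon 6, Taxon 8}.
book lungs (derived state '1') is unique to Taxon 4 (autapomorphy; uninformative for grouping).
All ingroup taxa share the derived state '1' for calcified operculum; it defines the ingroup but does not resolve relationships within it.
Only Taxon 6, Taxon 7, and Taxon 8 show the derived state '1' for stem photosynthetic, supporting them as a clade.
bioluminescent organ (derived state '1') is shared by Taxon 4, Taxon 5, and Taxon 9 — a synapomorphy uniting that clade.
dermal ossicles: derived state '1' in Taxon 4 only — an autapomorphy, so it tells us nothing about relationships among taxa.
Most parsimonious ingroup topology: (((Taxon 6,Taxon 8),Taxon 7),((Taxon 9,Taxon 5),Taxon 4)).
Taxon 4 and Taxon 5 share a more recent common ancestor with each other than either does with Taxon 6, so Taxon 6 is the least closely related of the three.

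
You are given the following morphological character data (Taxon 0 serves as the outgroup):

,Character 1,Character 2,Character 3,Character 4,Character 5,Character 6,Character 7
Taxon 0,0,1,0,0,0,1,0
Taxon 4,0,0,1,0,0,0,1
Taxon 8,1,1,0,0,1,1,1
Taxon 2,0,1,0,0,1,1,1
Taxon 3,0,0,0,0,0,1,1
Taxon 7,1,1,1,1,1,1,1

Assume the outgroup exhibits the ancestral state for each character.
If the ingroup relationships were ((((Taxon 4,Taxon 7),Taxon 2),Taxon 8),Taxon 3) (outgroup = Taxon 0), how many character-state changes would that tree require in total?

10

Map each character onto ((((Taxon 4,Taxon 7),Taxon 2),Taxon 8),Taxon 3) (rooted by Taxon 0) and count the minimum state changes it requires (Fitch parsimony):
Character 1: 2; Character 2: 2; Character 3: 1; Character 4: 1; Character 5: 2; Character 6: 1; Character 7: 1.
Total tree length = 10.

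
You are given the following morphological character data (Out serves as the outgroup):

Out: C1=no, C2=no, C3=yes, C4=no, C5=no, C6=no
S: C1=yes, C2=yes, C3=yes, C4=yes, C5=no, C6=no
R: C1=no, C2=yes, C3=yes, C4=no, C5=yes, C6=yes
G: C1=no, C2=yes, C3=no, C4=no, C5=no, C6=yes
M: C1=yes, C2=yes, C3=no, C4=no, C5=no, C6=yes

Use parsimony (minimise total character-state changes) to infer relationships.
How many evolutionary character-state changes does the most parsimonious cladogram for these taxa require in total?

7

Character polarity is set by the outgroup: the derived state is whichever differs from the outgroup's state, so for C3 the derived state is 'no', and for the remaining characters it is 'yes'.
C1 (state 'yes') occurs in M and S but conflicts with the nesting implied by the other characters — most parsimoniously interpreted as homoplasy.
All ingroup taxa share the derived state 'yes' for C2; it defines the ingroup but does not resolve relationships within it.
Only G and M show the derived state 'no' for C3, supporting them as a clade.
C4 (derived state 'yes') is unique to S (autapomorphy; uninformative for grouping).
C5 (derived state 'yes') is unique to R (autapomorphy; uninformative for grouping).
Only G, M, and R show the derived state 'yes' for C6, supporting them as a clade.
Most parsimonious ingroup topology: (S,(R,(G,M))).
Changes per character on this tree: C1: 2; C2: 1; C3: 1; C4: 1; C5: 1; C6: 1.
Total = 7.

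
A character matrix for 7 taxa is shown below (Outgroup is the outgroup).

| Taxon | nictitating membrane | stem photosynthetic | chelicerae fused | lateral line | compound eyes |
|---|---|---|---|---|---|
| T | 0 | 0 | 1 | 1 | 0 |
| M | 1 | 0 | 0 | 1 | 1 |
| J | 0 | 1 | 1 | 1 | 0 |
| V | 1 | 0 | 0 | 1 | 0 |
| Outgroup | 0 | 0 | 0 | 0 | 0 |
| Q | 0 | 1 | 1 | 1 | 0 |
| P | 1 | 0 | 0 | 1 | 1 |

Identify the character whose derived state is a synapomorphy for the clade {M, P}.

compound eyes

The outgroup has state '0' for every character, so '1' is the derived state throughout.
Only M, P, and V show the derived state '1' for nictitating membrane, supporting them as a clade.
stem photosynthetic (derived state '1') is shared by J and Q — a synapomorphy uniting that clade.
Only J, Q, and T show the derived state '1' for chelicerae fused, supporting them as a clade.
All ingroup taxa share the derived state '1' for lateral line; it defines the ingroup but does not resolve relationships within it.
compound eyes (derived state '1') is shared by M and P — a synapomorphy uniting that clade.
Most parsimonious ingroup topology: (((M,P),V),((Q,J),T)).
The clade {M, P} is supported by compound eyes: its derived state '1' occurs in exactly those taxa and in no other taxon (including the outgroup).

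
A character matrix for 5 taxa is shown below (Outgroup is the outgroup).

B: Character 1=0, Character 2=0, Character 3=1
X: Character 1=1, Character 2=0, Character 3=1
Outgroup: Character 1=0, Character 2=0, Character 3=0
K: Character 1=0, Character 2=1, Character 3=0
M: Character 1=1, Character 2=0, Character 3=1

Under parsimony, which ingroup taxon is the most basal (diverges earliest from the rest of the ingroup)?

The outgroup has state '0' for every character, so '1' is the derived state throughout.
Character 1: derived state '1' in M and X only — synapomorphy for {M, X}.
Character 2: derived state '1' in K only — an autapomorphy, so it tells us nothing about relationships among taxa.
Character 3: derived state '1' in B, M, and X only — synapomorphy for {B, M, X}.
Most parsimonious ingroup topology: (((M,X),B),K).
K is sister to the clade containing all other ingroup taxa, so it is the earliest-diverging (most basal) ingroup lineage.

K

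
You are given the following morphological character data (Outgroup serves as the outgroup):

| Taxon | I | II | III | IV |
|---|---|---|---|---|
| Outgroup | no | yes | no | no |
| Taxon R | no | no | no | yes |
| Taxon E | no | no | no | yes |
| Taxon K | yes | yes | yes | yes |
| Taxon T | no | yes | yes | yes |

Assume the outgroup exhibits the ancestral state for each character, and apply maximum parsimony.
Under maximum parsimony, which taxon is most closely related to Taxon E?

Taxon R

Character polarity is set by the outgroup: the derived state is whichever differs from the outgroup's state, so for II the derived state is 'no', and for the remaining characters it is 'yes'.
I: derived state 'yes' in Taxon K only — an autapomorphy, so it tells us nothing about relationships among taxa.
II (derived state 'no') is shared by Taxon E and Taxon R — a synapomorphy uniting that clade.
III: derived state 'yes' in Taxon K and Taxon T only — synapomorphy for {Taxon K, Taxon T}.
All ingroup taxa share the derived state 'yes' for IV; it defines the ingroup but does not resolve relationships within it.
Most parsimonious ingroup topology: ((Taxon R,Taxon E),(Taxon K,Taxon T)).
Taxon E and Taxon R form a cherry on this tree, so they are sister taxa.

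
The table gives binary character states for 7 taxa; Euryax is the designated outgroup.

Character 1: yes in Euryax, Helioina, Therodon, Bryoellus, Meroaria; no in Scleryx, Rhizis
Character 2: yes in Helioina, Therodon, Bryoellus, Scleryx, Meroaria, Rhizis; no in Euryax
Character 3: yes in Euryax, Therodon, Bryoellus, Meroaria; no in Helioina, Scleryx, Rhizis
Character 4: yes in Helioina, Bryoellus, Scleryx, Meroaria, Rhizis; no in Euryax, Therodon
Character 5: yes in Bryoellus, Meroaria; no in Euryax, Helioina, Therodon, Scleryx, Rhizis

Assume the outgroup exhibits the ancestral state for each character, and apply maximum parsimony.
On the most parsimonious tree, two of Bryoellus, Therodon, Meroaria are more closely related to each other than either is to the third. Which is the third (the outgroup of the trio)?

Therodon

Character polarity is set by the outgroup: the derived state is whichever differs from the outgroup's state, so for Character 1, Character 3 the derived state is 'no', and for the remaining characters it is 'yes'.
Character 1 (derived state 'no') is shared by Rhizis and Scleryx — a synapomorphy uniting that clade.
All ingroup taxa share the derived state 'yes' for Character 2; it defines the ingroup but does not resolve relationships within it.
Only Helioina, Rhizis, and Scleryx show the derived state 'no' for Character 3, supporting them as a clade.
Character 4: derived state 'yes' in Bryoellus, Helioina, Meroaria, Rhizis, and Scleryx only — synapomorphy for {Bryoellus, Helioina, Meroaria, Rhizis, Scleryx}.
Only Bryoellus and Meroaria show the derived state 'yes' for Character 5, supporting them as a clade.
Most parsimonious ingroup topology: (Therodon,(((Scleryx,Rhizis),Helioina),(Bryoellus,Meroaria))).
Bryoellus and Meroaria share a more recent common ancestor with each other than either does with Therodon, so Therodon is the least closely related of the three.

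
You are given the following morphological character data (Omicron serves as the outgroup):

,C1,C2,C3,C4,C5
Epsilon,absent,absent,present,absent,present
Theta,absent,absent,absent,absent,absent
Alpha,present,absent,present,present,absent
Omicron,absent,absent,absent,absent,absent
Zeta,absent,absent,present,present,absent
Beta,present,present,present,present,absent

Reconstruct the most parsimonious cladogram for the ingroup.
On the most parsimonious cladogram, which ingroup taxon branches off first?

Theta

The outgroup has state 'absent' for every character, so 'present' is the derived state throughout.
Only Alpha and Beta show the derived state 'present' for C1, supporting them as a clade.
C2: derived state 'present' in Beta only — an autapomorphy, so it tells us nothing about relationships among taxa.
C3 (derived state 'present') is shared by Alpha, Beta, Epsilon, and Zeta — a synapomorphy uniting that clade.
C4: derived state 'present' in Alpha, Beta, and Zeta only — synapomorphy for {Alpha, Beta, Zeta}.
C5: derived state 'present' in Epsilon only — an autapomorphy, so it tells us nothing about relationships among taxa.
Most parsimonious ingroup topology: ((((Alpha,Beta),Zeta),Epsilon),Theta).
Theta is sister to the clade containing all other ingroup taxa, so it is the earliest-diverging (most basal) ingroup lineage.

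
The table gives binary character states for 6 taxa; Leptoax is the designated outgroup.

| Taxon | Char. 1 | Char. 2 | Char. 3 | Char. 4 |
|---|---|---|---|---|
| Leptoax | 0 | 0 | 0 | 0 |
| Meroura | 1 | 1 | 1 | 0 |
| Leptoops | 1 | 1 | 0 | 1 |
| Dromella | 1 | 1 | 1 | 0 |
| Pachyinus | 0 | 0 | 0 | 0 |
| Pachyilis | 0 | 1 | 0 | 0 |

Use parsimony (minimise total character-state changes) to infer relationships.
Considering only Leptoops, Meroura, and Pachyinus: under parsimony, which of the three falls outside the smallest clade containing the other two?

The outgroup has state '0' for every character, so '1' is the derived state throughout.
Only Dromella, Leptoops, and Meroura show the derived state '1' for Char. 1, supporting them as a clade.
Only Dromella, Leptoops, Meroura, and Pachyilis show the derived state '1' for Char. 2, supporting them as a clade.
Char. 3 (derived state '1') is shared by Dromella and Meroura — a synapomorphy uniting that clade.
Char. 4: derived state '1' in Leptoops only — an autapomorphy, so it tells us nothing about relationships among taxa.
Most parsimonious ingroup topology: ((((Meroura,Dromella),Leptoops),Pachyilis),Pachyinus).
Meroura and Leptoops share a more recent common ancestor with each other than either does with Pachyinus, so Pachyinus is the least closely related of the three.

Pachyinus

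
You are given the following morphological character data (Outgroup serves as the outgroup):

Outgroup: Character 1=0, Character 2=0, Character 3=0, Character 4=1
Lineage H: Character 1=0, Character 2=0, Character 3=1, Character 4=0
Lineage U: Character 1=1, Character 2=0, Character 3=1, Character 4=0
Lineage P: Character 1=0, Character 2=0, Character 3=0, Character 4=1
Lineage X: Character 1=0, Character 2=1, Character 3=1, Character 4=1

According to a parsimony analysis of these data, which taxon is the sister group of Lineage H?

Character polarity is set by the outgroup: the derived state is whichever differs from the outgroup's state, so for Character 4 the derived state is '0', and for the remaining characters it is '1'.
Character 1 (derived state '1') is unique to Lineage U (autapomorphy; uninformative for grouping).
Character 2 (derived state '1') is unique to Lineage X (autapomorphy; uninformative for grouping).
Character 3 (derived state '1') is shared by Lineage H, Lineage U, and Lineage X — a synapomorphy uniting that clade.
Character 4: derived state '0' in Lineage H and Lineage U only — synapomorphy for {Lineage H, Lineage U}.
Most parsimonious ingroup topology: (((Lineage H,Lineage U),Lineage X),Lineage P).
Lineage H and Lineage U form a cherry on this tree, so they are sister taxa.

Lineage U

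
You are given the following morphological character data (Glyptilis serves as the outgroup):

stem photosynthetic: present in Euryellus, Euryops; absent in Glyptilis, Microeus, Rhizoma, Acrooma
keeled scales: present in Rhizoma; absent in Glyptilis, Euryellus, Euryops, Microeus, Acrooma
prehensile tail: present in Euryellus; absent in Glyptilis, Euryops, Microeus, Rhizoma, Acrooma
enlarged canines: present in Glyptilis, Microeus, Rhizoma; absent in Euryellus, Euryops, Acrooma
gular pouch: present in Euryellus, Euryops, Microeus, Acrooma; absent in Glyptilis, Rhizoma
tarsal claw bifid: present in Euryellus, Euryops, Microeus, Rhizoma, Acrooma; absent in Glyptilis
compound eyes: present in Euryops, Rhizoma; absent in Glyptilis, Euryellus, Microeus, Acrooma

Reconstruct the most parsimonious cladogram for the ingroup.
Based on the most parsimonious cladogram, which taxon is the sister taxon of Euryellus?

Euryops

Character polarity is set by the outgroup: the derived state is whichever differs from the outgroup's state, so for enlarged canines the derived state is 'absent', and for the remaining characters it is 'present'.
Only Euryellus and Euryops show the derived state 'present' for stem photosynthetic, supporting them as a clade.
keeled scales (derived state 'present') is unique to Rhizoma (autapomorphy; uninformative for grouping).
prehensile tail: derived state 'present' in Euryellus only — an autapomorphy, so it tells us nothing about relationships among taxa.
Only Acrooma, Euryellus, and Euryops show the derived state 'absent' for enlarged canines, supporting them as a clade.
Only Acrooma, Euryellus, Euryops, and Microeus show the derived state 'present' for gular pouch, supporting them as a clade.
All ingroup taxa share the derived state 'present' for tarsal claw bifid; it defines the ingroup but does not resolve relationships within it.
compound eyes (state 'present') occurs in Euryops and Rhizoma but conflicts with the nesting implied by the other characters — most parsimoniously interpreted as homoplasy.
Most parsimonious ingroup topology: ((((Euryellus,Euryops),Acrooma),Microeus),Rhizoma).
Euryellus and Euryops form a cherry on this tree, so they are sister taxa.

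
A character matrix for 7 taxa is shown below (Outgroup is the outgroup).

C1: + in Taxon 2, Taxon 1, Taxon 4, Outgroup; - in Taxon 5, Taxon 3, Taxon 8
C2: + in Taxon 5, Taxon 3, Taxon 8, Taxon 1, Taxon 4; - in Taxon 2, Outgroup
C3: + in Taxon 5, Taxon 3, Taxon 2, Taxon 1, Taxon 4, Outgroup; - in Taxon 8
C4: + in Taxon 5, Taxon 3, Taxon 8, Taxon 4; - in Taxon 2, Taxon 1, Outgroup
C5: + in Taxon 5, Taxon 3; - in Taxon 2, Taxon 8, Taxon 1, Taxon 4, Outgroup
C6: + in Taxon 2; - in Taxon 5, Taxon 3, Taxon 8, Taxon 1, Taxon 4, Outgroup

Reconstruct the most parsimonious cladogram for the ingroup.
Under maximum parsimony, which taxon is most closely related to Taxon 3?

Character polarity is set by the outgroup: the derived state is whichever differs from the outgroup's state, so for C1, C3 the derived state is '-', and for the remaining characters it is '+'.
C1 (derived state '-') is shared by Taxon 3, Taxon 5, and Taxon 8 — a synapomorphy uniting that clade.
C2 (derived state '+') is shared by Taxon 1, Taxon 3, Taxon 4, Taxon 5, and Taxon 8 — a synapomorphy uniting that clade.
C3: derived state '-' in Taxon 8 only — an autapomorphy, so it tells us nothing about relationships among taxa.
C4: derived state '+' in Taxon 3, Taxon 4, Taxon 5, and Taxon 8 only — synapomorphy for {Taxon 3, Taxon 4, Taxon 5, Taxon 8}.
C5 (derived state '+') is shared by Taxon 3 and Taxon 5 — a synapomorphy uniting that clade.
C6: derived state '+' in Taxon 2 only — an autapomorphy, so it tells us nothing about relationships among taxa.
Most parsimonious ingroup topology: (((((Taxon 5,Taxon 3),Taxon 8),Taxon 4),Taxon 1),Taxon 2).
Taxon 3 and Taxon 5 form a cherry on this tree, so they are sister taxa.

Taxon 5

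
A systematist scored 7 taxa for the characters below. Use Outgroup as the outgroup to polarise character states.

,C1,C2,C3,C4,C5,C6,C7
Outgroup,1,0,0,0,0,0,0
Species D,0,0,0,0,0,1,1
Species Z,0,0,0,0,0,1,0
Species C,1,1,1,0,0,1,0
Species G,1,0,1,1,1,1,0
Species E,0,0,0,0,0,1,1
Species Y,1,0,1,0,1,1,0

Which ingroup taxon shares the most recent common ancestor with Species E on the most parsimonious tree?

Species D

Character polarity is set by the outgroup: the derived state is whichever differs from the outgroup's state, so for C1 the derived state is '0', and for the remaining characters it is '1'.
C1: derived state '0' in Species D, Species E, and Species Z only — synapomorphy for {Species D, Species E, Species Z}.
C2 (derived state '1') is unique to Species C (autapomorphy; uninformative for grouping).
C3 (derived state '1') is shared by Species C, Species G, and Species Y — a synapomorphy uniting that clade.
C4 (derived state '1') is unique to Species G (autapomorphy; uninformative for grouping).
C5: derived state '1' in Species G and Species Y only — synapomorphy for {Species G, Species Y}.
All ingroup taxa share the derived state '1' for C6; it defines the ingroup but does not resolve relationships within it.
C7 (derived state '1') is shared by Species D and Species E — a synapomorphy uniting that clade.
Most parsimonious ingroup topology: (((Species D,Species E),Species Z),(Species C,(Species G,Species Y))).
Species E and Species D form a cherry on this tree, so they are sister taxa.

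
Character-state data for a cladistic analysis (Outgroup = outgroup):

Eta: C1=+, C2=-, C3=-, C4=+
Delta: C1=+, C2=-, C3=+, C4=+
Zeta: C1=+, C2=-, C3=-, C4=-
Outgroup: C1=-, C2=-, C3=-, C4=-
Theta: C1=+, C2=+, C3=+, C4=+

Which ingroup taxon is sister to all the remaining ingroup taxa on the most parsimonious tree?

Zeta

The outgroup has state '-' for every character, so '+' is the derived state throughout.
C1 (derived state '+') is shared by all ingroup taxa — unites the whole ingroup.
C2 (derived state '+') is unique to Theta (autapomorphy; uninformative for grouping).
C3: derived state '+' in Delta and Theta only — synapomorphy for {Delta, Theta}.
Only Delta, Eta, and Theta show the derived state '+' for C4, supporting them as a clade.
Most parsimonious ingroup topology: (((Delta,Theta),Eta),Zeta).
Zeta is sister to the clade containing all other ingroup taxa, so it is the earliest-diverging (most basal) ingroup lineage.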